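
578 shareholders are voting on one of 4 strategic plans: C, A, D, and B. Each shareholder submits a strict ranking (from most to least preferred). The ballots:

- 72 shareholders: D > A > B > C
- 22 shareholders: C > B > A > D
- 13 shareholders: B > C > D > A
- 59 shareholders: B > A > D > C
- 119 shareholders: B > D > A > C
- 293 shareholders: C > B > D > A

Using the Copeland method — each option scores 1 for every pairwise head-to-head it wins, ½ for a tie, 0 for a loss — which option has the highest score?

C

C: beats A, D, and B → score 3.
A: loses to C, D, and B → score 0.
D: beats A; loses to C and B → score 1.
B: beats A and D; loses to C → score 2.
C has the best pairwise record.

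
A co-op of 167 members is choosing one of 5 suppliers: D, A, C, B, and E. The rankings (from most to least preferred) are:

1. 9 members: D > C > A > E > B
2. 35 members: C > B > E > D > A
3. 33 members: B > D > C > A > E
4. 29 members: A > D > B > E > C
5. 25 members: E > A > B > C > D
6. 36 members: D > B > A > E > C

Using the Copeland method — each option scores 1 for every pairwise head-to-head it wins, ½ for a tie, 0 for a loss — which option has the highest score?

D: beats A, C, and E; loses to B → score 3.
A: beats C and E; loses to D and B → score 2.
C: loses to D, A, B, and E → score 0.
B: beats D, A, C, and E → score 4.
E: beats C; loses to D, A, and B → score 1.
B has the best pairwise record.

B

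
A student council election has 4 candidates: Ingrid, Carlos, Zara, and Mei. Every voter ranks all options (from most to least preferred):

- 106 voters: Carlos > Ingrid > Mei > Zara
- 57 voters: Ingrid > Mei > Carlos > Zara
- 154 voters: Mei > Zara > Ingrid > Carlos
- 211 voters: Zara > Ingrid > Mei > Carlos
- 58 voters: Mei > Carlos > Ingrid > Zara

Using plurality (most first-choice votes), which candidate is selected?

First-place votes: Ingrid 57, Carlos 106, Zara 211, Mei 212.
Mei has the most first-place votes.

Mei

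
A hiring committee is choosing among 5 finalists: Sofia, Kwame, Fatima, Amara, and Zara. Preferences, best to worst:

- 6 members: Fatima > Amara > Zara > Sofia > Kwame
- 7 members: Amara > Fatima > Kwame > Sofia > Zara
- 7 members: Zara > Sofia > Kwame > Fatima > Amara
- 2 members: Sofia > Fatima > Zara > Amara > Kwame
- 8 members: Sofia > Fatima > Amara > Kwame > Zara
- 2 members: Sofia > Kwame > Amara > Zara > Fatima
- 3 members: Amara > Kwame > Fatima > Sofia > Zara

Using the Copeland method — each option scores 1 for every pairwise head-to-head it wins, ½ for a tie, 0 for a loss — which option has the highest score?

Sofia

Sofia: beats Kwame, Fatima, Amara, and Zara → score 4.
Kwame: beats Zara; loses to Sofia, Fatima, and Amara → score 1.
Fatima: beats Kwame, Amara, and Zara; loses to Sofia → score 3.
Amara: beats Kwame and Zara; loses to Sofia and Fatima → score 2.
Zara: loses to Sofia, Kwame, Fatima, and Amara → score 0.
Sofia has the best pairwise record.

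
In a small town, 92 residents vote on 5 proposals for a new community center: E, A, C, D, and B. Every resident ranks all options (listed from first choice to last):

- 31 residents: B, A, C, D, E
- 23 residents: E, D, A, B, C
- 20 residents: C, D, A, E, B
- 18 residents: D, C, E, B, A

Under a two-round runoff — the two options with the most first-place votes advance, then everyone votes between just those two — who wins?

Round 1 first-place votes: E 23, A 0, C 20, D 18, B 31.
B and E advance.
Runoff: B is preferred to E by 31 voters; E by 61.
E wins the runoff.

E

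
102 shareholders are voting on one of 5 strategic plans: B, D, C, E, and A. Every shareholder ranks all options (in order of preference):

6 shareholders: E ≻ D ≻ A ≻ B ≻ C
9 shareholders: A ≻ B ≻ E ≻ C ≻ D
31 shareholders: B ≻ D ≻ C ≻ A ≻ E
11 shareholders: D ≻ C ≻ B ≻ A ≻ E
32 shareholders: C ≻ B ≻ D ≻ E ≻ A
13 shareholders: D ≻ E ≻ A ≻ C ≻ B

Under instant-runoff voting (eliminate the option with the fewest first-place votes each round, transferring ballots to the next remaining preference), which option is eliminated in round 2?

A

Round 1: B 31, D 24, C 32, E 6, A 9. Eliminate E.
Round 2: B 31, D 30, C 32, A 9. Eliminate A.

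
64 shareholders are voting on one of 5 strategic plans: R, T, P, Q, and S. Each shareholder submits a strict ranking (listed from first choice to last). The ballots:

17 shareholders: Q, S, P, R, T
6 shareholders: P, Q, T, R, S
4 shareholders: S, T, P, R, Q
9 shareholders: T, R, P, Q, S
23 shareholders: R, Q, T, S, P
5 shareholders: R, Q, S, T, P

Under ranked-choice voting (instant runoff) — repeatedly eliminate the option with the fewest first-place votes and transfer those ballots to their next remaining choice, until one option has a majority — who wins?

Round 1: R 28, T 9, P 6, Q 17, S 4. Eliminate S.
Round 2: R 28, T 13, P 6, Q 17. Eliminate P.
Round 3: R 28, T 13, Q 23. Eliminate T.
Round 4: R 41, Q 23. R has a majority.

R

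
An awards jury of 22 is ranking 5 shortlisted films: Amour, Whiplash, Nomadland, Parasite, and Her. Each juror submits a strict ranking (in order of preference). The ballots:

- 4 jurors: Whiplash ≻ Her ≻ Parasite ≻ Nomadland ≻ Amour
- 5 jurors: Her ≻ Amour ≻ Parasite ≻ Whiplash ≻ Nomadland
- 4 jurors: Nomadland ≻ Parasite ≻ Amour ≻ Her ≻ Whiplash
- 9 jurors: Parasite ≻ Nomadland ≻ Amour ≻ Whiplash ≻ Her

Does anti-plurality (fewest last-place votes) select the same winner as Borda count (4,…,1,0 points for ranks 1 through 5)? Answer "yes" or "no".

Anti-plurality — last-place votes: Amour 4, Whiplash 4, Nomadland 5, Parasite 0, Her 9. Winner: Parasite.
Borda — scores: Amour 41, Whiplash 30, Nomadland 47, Parasite 66, Her 36. Winner: Parasite.
The two methods agree.

yes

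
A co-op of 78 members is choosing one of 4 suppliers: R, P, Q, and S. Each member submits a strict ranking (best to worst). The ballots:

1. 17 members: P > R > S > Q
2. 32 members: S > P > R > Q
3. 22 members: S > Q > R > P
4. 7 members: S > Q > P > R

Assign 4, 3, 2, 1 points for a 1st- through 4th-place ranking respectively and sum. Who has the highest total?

S

R: 17·3 + 32·2 + 22·2 + 7·1 = 166
P: 17·4 + 32·3 + 22·1 + 7·2 = 200
Q: 17·1 + 32·1 + 22·3 + 7·3 = 136
S: 17·2 + 32·4 + 22·4 + 7·4 = 278
S has the highest Borda score (278).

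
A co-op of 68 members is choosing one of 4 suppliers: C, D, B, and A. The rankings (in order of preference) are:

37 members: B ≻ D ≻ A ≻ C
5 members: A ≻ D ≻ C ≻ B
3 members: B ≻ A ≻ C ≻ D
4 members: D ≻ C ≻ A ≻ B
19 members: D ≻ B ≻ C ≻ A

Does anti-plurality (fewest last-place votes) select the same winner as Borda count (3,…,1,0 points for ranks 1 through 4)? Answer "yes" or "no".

no

Anti-plurality — last-place votes: C 37, D 3, B 9, A 19. Winner: D.
Borda — scores: C 35, D 153, B 158, A 62. Winner: B.
The two methods disagree.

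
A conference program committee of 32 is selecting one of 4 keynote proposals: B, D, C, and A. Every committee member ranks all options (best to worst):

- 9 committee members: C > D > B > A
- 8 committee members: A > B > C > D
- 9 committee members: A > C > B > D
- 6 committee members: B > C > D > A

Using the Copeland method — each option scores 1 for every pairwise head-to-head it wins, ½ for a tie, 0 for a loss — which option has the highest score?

A

B: beats D; loses to C and A → score 1.
D: loses to B, C, and A → score 0.
C: beats B and D; loses to A → score 2.
A: beats B, D, and C → score 3.
A has the best pairwise record.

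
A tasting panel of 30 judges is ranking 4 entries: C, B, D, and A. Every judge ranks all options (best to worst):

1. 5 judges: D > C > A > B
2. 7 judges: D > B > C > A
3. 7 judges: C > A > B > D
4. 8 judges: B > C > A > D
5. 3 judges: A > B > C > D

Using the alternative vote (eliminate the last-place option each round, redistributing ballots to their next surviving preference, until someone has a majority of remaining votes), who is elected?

Round 1: C 7, B 8, D 12, A 3. Eliminate A.
Round 2: C 7, B 11, D 12. Eliminate C.
Round 3: B 18, D 12. B has a majority.

B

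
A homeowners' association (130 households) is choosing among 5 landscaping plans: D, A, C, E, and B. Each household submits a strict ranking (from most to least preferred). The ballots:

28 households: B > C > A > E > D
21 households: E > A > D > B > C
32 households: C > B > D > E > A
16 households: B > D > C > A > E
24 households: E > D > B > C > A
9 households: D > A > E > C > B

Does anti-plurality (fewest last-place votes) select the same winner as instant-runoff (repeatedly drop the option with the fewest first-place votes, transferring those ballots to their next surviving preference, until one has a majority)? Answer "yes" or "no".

Anti-plurality — last-place votes: D 28, A 56, C 21, E 16, B 9. Winner: B.
Instant-runoff — R1 D 9, A 0, C 32, E 45, B 44 (A out); R2 D 9, C 32, E 45, B 44 (D out); R3 C 32, E 54, B 44 (C out); R4 E 54, B 76 (B winner). Winner: B.
The two methods agree.

yes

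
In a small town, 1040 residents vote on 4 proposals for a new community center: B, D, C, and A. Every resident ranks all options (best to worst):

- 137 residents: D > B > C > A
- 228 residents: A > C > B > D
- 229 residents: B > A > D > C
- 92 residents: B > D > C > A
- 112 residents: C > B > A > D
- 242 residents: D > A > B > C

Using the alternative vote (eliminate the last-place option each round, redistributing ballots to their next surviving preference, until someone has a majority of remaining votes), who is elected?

B

Round 1: B 321, D 379, C 112, A 228. Eliminate C.
Round 2: B 433, D 379, A 228. Eliminate A.
Round 3: B 661, D 379. B has a majority.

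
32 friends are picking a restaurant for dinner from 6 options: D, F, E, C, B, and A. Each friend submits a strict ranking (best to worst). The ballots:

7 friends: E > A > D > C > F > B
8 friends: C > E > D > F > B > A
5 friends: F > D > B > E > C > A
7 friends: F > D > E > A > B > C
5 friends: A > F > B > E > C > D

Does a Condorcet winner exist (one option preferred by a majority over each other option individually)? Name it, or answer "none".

F vs D: 17–15 for F.
F vs E: 17–15 for F.
F vs C: 17–15 for F.
F vs B: 32–0 for F.
F vs A: 20–12 for F.
F beats every other option head-to-head.

F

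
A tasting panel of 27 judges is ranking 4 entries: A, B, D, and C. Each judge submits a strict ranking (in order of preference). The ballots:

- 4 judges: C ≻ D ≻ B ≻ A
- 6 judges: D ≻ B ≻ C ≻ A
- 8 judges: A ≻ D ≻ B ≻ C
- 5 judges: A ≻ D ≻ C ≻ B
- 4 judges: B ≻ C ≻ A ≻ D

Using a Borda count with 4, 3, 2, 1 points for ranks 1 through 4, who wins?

D

A: 4·1 + 6·1 + 8·4 + 5·4 + 4·2 = 70
B: 4·2 + 6·3 + 8·2 + 5·1 + 4·4 = 63
D: 4·3 + 6·4 + 8·3 + 5·3 + 4·1 = 79
C: 4·4 + 6·2 + 8·1 + 5·2 + 4·3 = 58
D has the highest Borda score (79).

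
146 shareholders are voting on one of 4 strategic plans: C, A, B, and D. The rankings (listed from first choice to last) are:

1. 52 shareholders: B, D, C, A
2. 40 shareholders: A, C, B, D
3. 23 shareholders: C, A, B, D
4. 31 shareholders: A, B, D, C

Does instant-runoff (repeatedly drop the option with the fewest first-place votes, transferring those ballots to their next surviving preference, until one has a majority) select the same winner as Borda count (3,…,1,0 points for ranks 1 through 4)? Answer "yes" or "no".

no

Instant-runoff — R1 C 23, A 71, B 52, D 0 (D out); R2 C 23, A 71, B 52 (C out); R3 A 94, B 52 (A winner). Winner: A.
Borda — scores: C 201, A 259, B 281, D 135. Winner: B.
The two methods disagree.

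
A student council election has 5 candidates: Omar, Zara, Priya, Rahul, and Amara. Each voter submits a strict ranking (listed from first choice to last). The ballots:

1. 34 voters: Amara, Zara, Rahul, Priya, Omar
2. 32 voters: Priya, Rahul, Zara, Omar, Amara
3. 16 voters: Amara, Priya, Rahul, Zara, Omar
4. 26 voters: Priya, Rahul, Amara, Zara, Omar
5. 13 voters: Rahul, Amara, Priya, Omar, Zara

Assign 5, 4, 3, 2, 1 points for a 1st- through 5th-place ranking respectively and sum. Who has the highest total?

Priya

Omar: 34·1 + 32·2 + 16·1 + 26·1 + 13·2 = 166
Zara: 34·4 + 32·3 + 16·2 + 26·2 + 13·1 = 329
Priya: 34·2 + 32·5 + 16·4 + 26·5 + 13·3 = 461
Rahul: 34·3 + 32·4 + 16·3 + 26·4 + 13·5 = 447
Amara: 34·5 + 32·1 + 16·5 + 26·3 + 13·4 = 412
Priya has the highest Borda score (461).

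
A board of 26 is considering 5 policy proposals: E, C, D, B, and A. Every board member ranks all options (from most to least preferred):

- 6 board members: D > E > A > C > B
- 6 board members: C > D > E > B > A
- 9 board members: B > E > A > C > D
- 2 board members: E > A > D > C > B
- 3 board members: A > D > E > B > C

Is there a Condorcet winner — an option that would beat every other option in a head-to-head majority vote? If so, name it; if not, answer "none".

none

Checking pairwise contests:
D beats E 15–11.
E beats C 20–6.
C beats D 15–11.
E beats B 17–9.
E beats A 23–3.
Every option loses at least one head-to-head, so there is no Condorcet winner.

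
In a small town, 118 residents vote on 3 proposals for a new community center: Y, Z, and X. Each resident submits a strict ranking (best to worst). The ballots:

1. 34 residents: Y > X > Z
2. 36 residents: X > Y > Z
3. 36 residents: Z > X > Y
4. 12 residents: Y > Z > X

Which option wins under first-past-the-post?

Y

First-place votes: Y 46, Z 36, X 36.
Y has the most first-place votes.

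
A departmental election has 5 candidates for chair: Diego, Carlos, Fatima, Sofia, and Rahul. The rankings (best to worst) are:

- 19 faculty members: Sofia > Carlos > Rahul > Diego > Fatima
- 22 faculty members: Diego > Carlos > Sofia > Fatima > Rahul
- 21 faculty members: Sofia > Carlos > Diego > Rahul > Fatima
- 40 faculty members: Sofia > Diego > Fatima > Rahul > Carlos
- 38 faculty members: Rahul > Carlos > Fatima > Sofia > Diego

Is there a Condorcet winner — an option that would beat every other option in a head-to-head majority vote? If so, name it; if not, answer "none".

Sofia

Sofia vs Diego: 118–22 for Sofia.
Sofia vs Carlos: 80–60 for Sofia.
Sofia vs Fatima: 102–38 for Sofia.
Sofia vs Rahul: 102–38 for Sofia.
Sofia beats every other option head-to-head.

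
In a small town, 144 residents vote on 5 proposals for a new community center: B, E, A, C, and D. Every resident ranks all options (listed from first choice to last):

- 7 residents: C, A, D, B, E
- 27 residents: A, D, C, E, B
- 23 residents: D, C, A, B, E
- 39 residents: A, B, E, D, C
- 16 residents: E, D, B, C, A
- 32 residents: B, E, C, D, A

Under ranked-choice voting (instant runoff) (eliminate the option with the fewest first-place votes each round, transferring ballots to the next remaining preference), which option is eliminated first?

C

Round 1: B 32, E 16, A 66, C 7, D 23. Eliminate C.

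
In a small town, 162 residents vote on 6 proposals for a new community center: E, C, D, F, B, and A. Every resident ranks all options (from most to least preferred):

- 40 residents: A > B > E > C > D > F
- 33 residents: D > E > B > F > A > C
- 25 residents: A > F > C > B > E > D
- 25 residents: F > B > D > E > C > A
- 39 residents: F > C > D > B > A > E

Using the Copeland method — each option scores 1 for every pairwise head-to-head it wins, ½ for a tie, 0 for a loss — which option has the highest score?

F

E: beats C; loses to D, F, B, and A → score 1.
C: beats D; loses to E, F, B, and A → score 1.
D: beats E and A; loses to C, F, and B → score 2.
F: beats E, C, D, B, and A → score 5.
B: beats E, C, D, and A; loses to F → score 4.
A: beats E and C; loses to D, F, and B → score 2.
F has the best pairwise record.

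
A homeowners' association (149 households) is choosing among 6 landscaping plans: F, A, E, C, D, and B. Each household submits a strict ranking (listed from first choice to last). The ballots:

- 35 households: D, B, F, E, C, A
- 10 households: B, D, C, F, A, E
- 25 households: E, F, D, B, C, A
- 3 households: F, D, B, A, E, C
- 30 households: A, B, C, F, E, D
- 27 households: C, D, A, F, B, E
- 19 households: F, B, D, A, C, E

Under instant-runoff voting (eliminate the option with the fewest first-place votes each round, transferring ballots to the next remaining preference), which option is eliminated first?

Round 1: F 22, A 30, E 25, C 27, D 35, B 10. Eliminate B.

B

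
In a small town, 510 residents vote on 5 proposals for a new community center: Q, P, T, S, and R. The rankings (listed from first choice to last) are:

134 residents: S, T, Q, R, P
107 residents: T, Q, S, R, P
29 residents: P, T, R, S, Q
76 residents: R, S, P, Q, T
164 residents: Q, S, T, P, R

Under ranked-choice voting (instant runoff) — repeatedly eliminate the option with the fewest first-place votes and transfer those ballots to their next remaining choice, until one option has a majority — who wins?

Q

Round 1: Q 164, P 29, T 107, S 134, R 76. Eliminate P.
Round 2: Q 164, T 136, S 134, R 76. Eliminate R.
Round 3: Q 164, T 136, S 210. Eliminate T.
Round 4: Q 271, S 239. Q has a majority.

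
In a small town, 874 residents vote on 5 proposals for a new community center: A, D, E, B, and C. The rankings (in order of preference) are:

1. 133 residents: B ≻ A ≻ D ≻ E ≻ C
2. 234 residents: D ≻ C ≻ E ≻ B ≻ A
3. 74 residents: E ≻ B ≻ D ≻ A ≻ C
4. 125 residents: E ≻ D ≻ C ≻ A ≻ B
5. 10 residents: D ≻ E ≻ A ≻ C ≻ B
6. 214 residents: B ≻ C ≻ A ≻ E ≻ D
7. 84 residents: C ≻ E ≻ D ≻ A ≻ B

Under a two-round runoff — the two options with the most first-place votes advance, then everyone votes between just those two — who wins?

Round 1 first-place votes: A 0, D 244, E 199, B 347, C 84.
B and D advance.
Runoff: B is preferred to D by 421 voters; D by 453.
D wins the runoff.

D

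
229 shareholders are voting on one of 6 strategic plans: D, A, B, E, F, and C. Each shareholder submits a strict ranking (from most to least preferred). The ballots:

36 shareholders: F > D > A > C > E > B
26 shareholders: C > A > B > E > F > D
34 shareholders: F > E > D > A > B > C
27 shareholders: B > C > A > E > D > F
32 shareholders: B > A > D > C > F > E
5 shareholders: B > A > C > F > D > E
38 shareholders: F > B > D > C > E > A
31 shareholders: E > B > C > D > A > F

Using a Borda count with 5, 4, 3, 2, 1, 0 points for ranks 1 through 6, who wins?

D: 36·4 + 26·0 + 34·3 + 27·1 + 32·3 + 5·1 + 38·3 + 31·2 = 550
A: 36·3 + 26·4 + 34·2 + 27·3 + 32·4 + 5·4 + 38·0 + 31·1 = 540
B: 36·0 + 26·3 + 34·1 + 27·5 + 32·5 + 5·5 + 38·4 + 31·4 = 708
E: 36·1 + 26·2 + 34·4 + 27·2 + 32·0 + 5·0 + 38·1 + 31·5 = 471
F: 36·5 + 26·1 + 34·5 + 27·0 + 32·1 + 5·2 + 38·5 + 31·0 = 608
C: 36·2 + 26·5 + 34·0 + 27·4 + 32·2 + 5·3 + 38·2 + 31·3 = 558
B has the highest Borda score (708).

B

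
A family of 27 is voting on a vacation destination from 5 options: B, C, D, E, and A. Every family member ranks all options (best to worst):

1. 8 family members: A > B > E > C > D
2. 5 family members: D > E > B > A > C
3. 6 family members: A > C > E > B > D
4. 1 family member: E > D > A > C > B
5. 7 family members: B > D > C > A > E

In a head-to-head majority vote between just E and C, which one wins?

E

Voters preferring E to C: 14; preferring C to E: 13.
E wins the head-to-head.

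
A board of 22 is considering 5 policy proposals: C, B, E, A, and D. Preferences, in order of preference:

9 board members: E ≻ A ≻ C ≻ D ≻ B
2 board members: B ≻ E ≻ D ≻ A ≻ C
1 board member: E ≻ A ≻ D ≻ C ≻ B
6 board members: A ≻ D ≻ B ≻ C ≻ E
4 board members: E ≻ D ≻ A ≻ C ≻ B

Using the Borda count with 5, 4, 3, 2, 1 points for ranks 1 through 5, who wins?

A

C: 9·3 + 2·1 + 1·2 + 6·2 + 4·2 = 51
B: 9·1 + 2·5 + 1·1 + 6·3 + 4·1 = 42
E: 9·5 + 2·4 + 1·5 + 6·1 + 4·5 = 84
A: 9·4 + 2·2 + 1·4 + 6·5 + 4·3 = 86
D: 9·2 + 2·3 + 1·3 + 6·4 + 4·4 = 67
A has the highest Borda score (86).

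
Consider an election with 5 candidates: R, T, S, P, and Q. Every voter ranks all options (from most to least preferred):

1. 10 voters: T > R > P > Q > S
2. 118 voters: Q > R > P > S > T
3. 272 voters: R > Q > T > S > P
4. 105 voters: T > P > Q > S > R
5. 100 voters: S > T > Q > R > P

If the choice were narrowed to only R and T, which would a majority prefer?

Voters preferring R to T: 390; preferring T to R: 215.
R wins the head-to-head.

R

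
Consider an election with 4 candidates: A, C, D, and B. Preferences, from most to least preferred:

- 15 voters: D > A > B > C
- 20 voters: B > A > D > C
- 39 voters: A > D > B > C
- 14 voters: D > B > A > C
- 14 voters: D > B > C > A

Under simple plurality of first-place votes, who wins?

First-place votes: A 39, C 0, D 43, B 20.
D has the most first-place votes.

D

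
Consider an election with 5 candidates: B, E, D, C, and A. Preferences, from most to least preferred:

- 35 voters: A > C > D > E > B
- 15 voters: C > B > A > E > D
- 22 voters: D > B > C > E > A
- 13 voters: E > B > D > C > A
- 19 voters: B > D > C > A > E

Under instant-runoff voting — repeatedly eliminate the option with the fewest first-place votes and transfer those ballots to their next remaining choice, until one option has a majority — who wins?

Round 1: B 19, E 13, D 22, C 15, A 35. Eliminate E.
Round 2: B 32, D 22, C 15, A 35. Eliminate C.
Round 3: B 47, D 22, A 35. Eliminate D.
Round 4: B 69, A 35. B has a majority.

B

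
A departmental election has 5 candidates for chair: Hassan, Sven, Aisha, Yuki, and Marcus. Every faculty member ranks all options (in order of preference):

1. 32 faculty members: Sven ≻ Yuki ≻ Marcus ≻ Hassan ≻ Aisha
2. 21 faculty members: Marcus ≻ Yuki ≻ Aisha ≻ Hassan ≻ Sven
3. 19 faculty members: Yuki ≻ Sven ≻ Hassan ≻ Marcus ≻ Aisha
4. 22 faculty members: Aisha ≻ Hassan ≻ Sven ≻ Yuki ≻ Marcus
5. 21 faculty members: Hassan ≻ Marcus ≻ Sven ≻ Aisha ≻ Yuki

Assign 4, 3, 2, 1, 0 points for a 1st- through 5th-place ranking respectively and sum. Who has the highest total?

Hassan: 32·1 + 21·1 + 19·2 + 22·3 + 21·4 = 241
Sven: 32·4 + 21·0 + 19·3 + 22·2 + 21·2 = 271
Aisha: 32·0 + 21·2 + 19·0 + 22·4 + 21·1 = 151
Yuki: 32·3 + 21·3 + 19·4 + 22·1 + 21·0 = 257
Marcus: 32·2 + 21·4 + 19·1 + 22·0 + 21·3 = 230
Sven has the highest Borda score (271).

Sven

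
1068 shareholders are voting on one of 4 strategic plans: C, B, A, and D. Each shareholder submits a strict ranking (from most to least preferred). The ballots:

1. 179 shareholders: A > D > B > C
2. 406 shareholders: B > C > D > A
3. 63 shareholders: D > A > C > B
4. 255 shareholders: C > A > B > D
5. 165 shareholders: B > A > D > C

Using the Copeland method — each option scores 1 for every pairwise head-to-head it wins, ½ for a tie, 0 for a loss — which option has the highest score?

B

C: beats A and D; loses to B → score 2.
B: beats C, A, and D → score 3.
A: beats D; loses to C and B → score 1.
D: loses to C, B, and A → score 0.
B has the best pairwise record.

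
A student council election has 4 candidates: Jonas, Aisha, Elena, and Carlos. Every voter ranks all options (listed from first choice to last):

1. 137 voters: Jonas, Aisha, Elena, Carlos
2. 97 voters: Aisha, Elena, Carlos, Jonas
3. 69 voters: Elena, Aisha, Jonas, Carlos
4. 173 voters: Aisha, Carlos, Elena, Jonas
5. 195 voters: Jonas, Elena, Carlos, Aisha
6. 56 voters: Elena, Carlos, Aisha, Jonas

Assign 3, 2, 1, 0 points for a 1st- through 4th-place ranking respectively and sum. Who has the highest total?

Jonas: 137·3 + 97·0 + 69·1 + 173·0 + 195·3 + 56·0 = 1065
Aisha: 137·2 + 97·3 + 69·2 + 173·3 + 195·0 + 56·1 = 1278
Elena: 137·1 + 97·2 + 69·3 + 173·1 + 195·2 + 56·3 = 1269
Carlos: 137·0 + 97·1 + 69·0 + 173·2 + 195·1 + 56·2 = 750
Aisha has the highest Borda score (1278).

Aisha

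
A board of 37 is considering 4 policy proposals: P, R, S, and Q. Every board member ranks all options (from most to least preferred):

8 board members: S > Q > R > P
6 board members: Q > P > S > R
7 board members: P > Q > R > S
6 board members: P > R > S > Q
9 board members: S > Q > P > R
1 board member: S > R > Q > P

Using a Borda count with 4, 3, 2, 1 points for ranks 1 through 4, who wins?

P: 8·1 + 6·3 + 7·4 + 6·4 + 9·2 + 1·1 = 97
R: 8·2 + 6·1 + 7·2 + 6·3 + 9·1 + 1·3 = 66
S: 8·4 + 6·2 + 7·1 + 6·2 + 9·4 + 1·4 = 103
Q: 8·3 + 6·4 + 7·3 + 6·1 + 9·3 + 1·2 = 104
Q has the highest Borda score (104).

Q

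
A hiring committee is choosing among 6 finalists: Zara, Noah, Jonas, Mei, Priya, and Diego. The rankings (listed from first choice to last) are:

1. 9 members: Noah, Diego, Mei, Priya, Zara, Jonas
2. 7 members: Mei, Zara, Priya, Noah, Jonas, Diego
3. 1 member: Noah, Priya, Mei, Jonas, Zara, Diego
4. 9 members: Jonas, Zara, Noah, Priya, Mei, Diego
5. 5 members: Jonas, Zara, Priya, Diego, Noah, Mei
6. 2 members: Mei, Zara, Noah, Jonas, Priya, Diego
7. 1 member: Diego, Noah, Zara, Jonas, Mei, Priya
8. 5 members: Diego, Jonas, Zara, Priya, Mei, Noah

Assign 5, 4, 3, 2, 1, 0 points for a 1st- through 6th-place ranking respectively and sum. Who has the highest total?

Zara

Zara: 9·1 + 7·4 + 1·1 + 9·4 + 5·4 + 2·4 + 1·3 + 5·3 = 120
Noah: 9·5 + 7·2 + 1·5 + 9·3 + 5·1 + 2·3 + 1·4 + 5·0 = 106
Jonas: 9·0 + 7·1 + 1·2 + 9·5 + 5·5 + 2·2 + 1·2 + 5·4 = 105
Mei: 9·3 + 7·5 + 1·3 + 9·1 + 5·0 + 2·5 + 1·1 + 5·1 = 90
Priya: 9·2 + 7·3 + 1·4 + 9·2 + 5·3 + 2·1 + 1·0 + 5·2 = 88
Diego: 9·4 + 7·0 + 1·0 + 9·0 + 5·2 + 2·0 + 1·5 + 5·5 = 76
Zara has the highest Borda score (120).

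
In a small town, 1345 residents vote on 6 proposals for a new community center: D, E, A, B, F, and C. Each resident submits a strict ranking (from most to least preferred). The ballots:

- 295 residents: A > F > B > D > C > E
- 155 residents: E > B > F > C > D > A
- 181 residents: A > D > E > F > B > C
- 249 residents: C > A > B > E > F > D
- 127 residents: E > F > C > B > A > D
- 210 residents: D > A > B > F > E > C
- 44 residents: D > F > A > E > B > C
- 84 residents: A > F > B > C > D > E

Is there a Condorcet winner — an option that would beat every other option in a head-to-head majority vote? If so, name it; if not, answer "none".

A

A vs D: 936–409 for A.
A vs E: 1063–282 for A.
A vs B: 1063–282 for A.
A vs F: 1019–326 for A.
A vs C: 814–531 for A.
A beats every other option head-to-head.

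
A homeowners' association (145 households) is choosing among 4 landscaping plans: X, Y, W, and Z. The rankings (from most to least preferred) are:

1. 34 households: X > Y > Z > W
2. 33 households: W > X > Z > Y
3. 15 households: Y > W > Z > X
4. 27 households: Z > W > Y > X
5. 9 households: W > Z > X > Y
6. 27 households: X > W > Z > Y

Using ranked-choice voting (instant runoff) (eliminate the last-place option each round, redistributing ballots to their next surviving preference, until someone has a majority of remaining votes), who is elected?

W

Round 1: X 61, Y 15, W 42, Z 27. Eliminate Y.
Round 2: X 61, W 57, Z 27. Eliminate Z.
Round 3: X 61, W 84. W has a majority.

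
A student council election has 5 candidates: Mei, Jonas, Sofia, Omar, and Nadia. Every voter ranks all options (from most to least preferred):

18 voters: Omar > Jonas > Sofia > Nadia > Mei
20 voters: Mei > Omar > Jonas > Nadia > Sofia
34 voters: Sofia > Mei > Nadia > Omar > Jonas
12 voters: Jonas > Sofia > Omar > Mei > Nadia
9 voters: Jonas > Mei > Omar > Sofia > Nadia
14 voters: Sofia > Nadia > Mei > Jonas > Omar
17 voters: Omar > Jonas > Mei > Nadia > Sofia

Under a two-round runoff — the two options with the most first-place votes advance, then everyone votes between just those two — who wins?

Omar

Round 1 first-place votes: Mei 20, Jonas 21, Sofia 48, Omar 35, Nadia 0.
Sofia and Omar advance.
Runoff: Sofia is preferred to Omar by 60 voters; Omar by 64.
Omar wins the runoff.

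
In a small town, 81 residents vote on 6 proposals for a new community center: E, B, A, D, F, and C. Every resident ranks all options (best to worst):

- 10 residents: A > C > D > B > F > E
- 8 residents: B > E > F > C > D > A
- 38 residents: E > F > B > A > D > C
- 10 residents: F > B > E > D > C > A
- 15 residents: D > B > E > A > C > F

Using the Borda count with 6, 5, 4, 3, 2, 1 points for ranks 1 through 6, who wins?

E

E: 10·1 + 8·5 + 38·6 + 10·4 + 15·4 = 378
B: 10·3 + 8·6 + 38·4 + 10·5 + 15·5 = 355
A: 10·6 + 8·1 + 38·3 + 10·1 + 15·3 = 237
D: 10·4 + 8·2 + 38·2 + 10·3 + 15·6 = 252
F: 10·2 + 8·4 + 38·5 + 10·6 + 15·1 = 317
C: 10·5 + 8·3 + 38·1 + 10·2 + 15·2 = 162
E has the highest Borda score (378).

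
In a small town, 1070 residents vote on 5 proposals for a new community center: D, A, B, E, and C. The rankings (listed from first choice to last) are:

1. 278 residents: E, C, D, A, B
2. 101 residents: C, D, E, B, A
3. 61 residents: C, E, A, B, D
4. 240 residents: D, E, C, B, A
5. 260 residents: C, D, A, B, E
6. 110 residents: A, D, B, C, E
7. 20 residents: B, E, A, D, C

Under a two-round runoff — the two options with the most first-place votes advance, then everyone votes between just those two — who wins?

E

Round 1 first-place votes: D 240, A 110, B 20, E 278, C 422.
C and E advance.
Runoff: C is preferred to E by 532 voters; E by 538.
E wins the runoff.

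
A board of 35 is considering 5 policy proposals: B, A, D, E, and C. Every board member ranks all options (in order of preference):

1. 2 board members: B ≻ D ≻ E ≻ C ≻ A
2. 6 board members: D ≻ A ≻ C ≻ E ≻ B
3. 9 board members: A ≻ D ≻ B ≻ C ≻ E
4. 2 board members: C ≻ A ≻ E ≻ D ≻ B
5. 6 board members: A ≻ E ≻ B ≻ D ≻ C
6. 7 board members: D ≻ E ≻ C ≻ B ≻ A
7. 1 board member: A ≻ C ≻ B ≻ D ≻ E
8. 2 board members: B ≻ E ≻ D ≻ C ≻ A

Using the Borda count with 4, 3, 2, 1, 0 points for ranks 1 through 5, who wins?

D

B: 2·4 + 6·0 + 9·2 + 2·0 + 6·2 + 7·1 + 1·2 + 2·4 = 55
A: 2·0 + 6·3 + 9·4 + 2·3 + 6·4 + 7·0 + 1·4 + 2·0 = 88
D: 2·3 + 6·4 + 9·3 + 2·1 + 6·1 + 7·4 + 1·1 + 2·2 = 98
E: 2·2 + 6·1 + 9·0 + 2·2 + 6·3 + 7·3 + 1·0 + 2·3 = 59
C: 2·1 + 6·2 + 9·1 + 2·4 + 6·0 + 7·2 + 1·3 + 2·1 = 50
D has the highest Borda score (98).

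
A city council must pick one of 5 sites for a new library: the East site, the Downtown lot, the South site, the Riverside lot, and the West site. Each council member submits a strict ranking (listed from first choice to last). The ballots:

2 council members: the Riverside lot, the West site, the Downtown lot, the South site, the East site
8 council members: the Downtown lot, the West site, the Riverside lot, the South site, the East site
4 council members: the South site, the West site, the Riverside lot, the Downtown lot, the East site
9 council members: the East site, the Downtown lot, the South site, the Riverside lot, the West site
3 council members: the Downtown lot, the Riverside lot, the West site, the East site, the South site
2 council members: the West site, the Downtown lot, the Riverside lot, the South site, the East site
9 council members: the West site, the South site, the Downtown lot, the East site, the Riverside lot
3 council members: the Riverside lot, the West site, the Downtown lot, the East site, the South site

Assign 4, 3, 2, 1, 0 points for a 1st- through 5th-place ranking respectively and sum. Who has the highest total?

the Downtown lot

the East site: 2·0 + 8·0 + 4·0 + 9·4 + 3·1 + 2·0 + 9·1 + 3·1 = 51
the Downtown lot: 2·2 + 8·4 + 4·1 + 9·3 + 3·4 + 2·3 + 9·2 + 3·2 = 109
the South site: 2·1 + 8·1 + 4·4 + 9·2 + 3·0 + 2·1 + 9·3 + 3·0 = 73
the Riverside lot: 2·4 + 8·2 + 4·2 + 9·1 + 3·3 + 2·2 + 9·0 + 3·4 = 66
the West site: 2·3 + 8·3 + 4·3 + 9·0 + 3·2 + 2·4 + 9·4 + 3·3 = 101
the Downtown lot has the highest Borda score (109).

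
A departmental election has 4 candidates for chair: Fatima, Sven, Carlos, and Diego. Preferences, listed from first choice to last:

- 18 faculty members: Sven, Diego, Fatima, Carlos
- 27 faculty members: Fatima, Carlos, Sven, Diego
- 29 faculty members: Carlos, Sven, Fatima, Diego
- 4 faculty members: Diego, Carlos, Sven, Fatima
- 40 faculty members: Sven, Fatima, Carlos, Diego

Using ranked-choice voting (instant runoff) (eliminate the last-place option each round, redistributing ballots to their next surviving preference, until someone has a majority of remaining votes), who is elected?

Round 1: Fatima 27, Sven 58, Carlos 29, Diego 4. Eliminate Diego.
Round 2: Fatima 27, Sven 58, Carlos 33. Eliminate Fatima.
Round 3: Sven 58, Carlos 60. Carlos has a majority.

Carlos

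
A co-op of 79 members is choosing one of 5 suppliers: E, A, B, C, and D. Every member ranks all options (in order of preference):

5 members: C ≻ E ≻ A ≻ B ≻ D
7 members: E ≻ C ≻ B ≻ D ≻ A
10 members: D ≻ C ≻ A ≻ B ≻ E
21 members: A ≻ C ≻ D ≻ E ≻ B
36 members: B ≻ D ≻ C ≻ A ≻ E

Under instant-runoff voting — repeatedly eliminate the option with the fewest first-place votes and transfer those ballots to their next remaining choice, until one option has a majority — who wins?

B

Round 1: E 7, A 21, B 36, C 5, D 10. Eliminate C.
Round 2: E 12, A 21, B 36, D 10. Eliminate D.
Round 3: E 12, A 31, B 36. Eliminate E.
Round 4: A 36, B 43. B has a majority.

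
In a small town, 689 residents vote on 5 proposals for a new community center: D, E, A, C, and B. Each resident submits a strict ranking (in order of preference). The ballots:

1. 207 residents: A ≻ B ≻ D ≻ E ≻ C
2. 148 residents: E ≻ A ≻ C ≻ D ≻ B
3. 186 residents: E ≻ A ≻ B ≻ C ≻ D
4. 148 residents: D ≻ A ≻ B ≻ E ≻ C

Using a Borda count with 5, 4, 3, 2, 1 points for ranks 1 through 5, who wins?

D: 207·3 + 148·2 + 186·1 + 148·5 = 1843
E: 207·2 + 148·5 + 186·5 + 148·2 = 2380
A: 207·5 + 148·4 + 186·4 + 148·4 = 2963
C: 207·1 + 148·3 + 186·2 + 148·1 = 1171
B: 207·4 + 148·1 + 186·3 + 148·3 = 1978
A has the highest Borda score (2963).

A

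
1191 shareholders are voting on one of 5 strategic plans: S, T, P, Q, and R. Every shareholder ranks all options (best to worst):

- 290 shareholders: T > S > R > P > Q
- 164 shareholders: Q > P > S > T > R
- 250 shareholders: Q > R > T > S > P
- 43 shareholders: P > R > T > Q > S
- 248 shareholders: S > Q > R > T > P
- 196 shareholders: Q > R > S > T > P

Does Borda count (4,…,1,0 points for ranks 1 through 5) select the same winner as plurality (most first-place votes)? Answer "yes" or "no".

Borda — scores: S 2832, T 2354, P 954, Q 3227, R 2543. Winner: Q.
Plurality — first-place votes: S 248, T 290, P 43, Q 610, R 0. Winner: Q.
The two methods agree.

yes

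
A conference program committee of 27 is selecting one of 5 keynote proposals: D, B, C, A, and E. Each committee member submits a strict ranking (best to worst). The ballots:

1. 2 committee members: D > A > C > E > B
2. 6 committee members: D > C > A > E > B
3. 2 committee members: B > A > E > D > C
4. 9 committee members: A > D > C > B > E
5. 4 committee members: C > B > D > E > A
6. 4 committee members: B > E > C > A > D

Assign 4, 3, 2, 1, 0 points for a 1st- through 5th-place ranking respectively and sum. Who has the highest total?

D: 2·4 + 6·4 + 2·1 + 9·3 + 4·2 + 4·0 = 69
B: 2·0 + 6·0 + 2·4 + 9·1 + 4·3 + 4·4 = 45
C: 2·2 + 6·3 + 2·0 + 9·2 + 4·4 + 4·2 = 64
A: 2·3 + 6·2 + 2·3 + 9·4 + 4·0 + 4·1 = 64
E: 2·1 + 6·1 + 2·2 + 9·0 + 4·1 + 4·3 = 28
D has the highest Borda score (69).

D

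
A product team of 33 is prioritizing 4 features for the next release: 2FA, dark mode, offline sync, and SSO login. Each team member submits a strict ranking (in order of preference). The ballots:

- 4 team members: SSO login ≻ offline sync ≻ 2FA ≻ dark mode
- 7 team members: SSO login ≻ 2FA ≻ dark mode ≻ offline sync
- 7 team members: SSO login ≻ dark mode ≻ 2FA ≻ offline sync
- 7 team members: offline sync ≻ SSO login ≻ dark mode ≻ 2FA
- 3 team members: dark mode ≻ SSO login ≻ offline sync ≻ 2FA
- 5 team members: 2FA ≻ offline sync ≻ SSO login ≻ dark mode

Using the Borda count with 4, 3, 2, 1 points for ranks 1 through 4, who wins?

2FA: 4·2 + 7·3 + 7·2 + 7·1 + 3·1 + 5·4 = 73
dark mode: 4·1 + 7·2 + 7·3 + 7·2 + 3·4 + 5·1 = 70
offline sync: 4·3 + 7·1 + 7·1 + 7·4 + 3·2 + 5·3 = 75
SSO login: 4·4 + 7·4 + 7·4 + 7·3 + 3·3 + 5·2 = 112
SSO login has the highest Borda score (112).

SSO login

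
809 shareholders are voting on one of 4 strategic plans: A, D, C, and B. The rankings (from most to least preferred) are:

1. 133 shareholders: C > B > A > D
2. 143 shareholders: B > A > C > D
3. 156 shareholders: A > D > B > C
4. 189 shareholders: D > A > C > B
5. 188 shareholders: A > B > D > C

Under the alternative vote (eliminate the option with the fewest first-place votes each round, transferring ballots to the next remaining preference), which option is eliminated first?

C

Round 1: A 344, D 189, C 133, B 143. Eliminate C.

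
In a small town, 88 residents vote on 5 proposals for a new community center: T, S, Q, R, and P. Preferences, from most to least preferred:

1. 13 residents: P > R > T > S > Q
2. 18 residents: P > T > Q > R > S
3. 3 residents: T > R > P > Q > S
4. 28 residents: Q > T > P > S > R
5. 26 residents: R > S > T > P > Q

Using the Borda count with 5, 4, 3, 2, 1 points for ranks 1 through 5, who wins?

T

T: 13·3 + 18·4 + 3·5 + 28·4 + 26·3 = 316
S: 13·2 + 18·1 + 3·1 + 28·2 + 26·4 = 207
Q: 13·1 + 18·3 + 3·2 + 28·5 + 26·1 = 239
R: 13·4 + 18·2 + 3·4 + 28·1 + 26·5 = 258
P: 13·5 + 18·5 + 3·3 + 28·3 + 26·2 = 300
T has the highest Borda score (316).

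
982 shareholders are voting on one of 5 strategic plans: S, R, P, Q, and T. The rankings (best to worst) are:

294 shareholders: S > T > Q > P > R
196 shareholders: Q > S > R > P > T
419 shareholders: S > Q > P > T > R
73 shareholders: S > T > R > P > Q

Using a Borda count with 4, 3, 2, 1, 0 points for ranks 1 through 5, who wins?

S: 294·4 + 196·3 + 419·4 + 73·4 = 3732
R: 294·0 + 196·2 + 419·0 + 73·2 = 538
P: 294·1 + 196·1 + 419·2 + 73·1 = 1401
Q: 294·2 + 196·4 + 419·3 + 73·0 = 2629
T: 294·3 + 196·0 + 419·1 + 73·3 = 1520
S has the highest Borda score (3732).

S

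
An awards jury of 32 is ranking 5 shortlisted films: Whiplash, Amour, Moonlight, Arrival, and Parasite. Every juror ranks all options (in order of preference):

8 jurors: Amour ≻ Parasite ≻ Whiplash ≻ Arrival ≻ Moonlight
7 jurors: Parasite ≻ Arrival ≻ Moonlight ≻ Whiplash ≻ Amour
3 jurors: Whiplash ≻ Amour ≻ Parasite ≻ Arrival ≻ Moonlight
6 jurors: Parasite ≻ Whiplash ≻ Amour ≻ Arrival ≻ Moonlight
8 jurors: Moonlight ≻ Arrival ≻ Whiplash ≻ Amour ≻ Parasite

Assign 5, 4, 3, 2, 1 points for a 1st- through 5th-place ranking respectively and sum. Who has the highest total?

Whiplash: 8·3 + 7·2 + 3·5 + 6·4 + 8·3 = 101
Amour: 8·5 + 7·1 + 3·4 + 6·3 + 8·2 = 93
Moonlight: 8·1 + 7·3 + 3·1 + 6·1 + 8·5 = 78
Arrival: 8·2 + 7·4 + 3·2 + 6·2 + 8·4 = 94
Parasite: 8·4 + 7·5 + 3·3 + 6·5 + 8·1 = 114
Parasite has the highest Borda score (114).

Parasite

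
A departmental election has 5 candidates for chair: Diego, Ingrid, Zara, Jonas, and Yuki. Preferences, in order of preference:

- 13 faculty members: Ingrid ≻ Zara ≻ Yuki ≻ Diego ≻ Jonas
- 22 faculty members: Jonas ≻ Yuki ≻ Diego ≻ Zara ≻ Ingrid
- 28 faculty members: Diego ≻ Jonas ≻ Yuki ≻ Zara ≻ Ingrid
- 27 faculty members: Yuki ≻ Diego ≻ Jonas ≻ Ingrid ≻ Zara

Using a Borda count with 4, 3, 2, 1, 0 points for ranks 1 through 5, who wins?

Yuki

Diego: 13·1 + 22·2 + 28·4 + 27·3 = 250
Ingrid: 13·4 + 22·0 + 28·0 + 27·1 = 79
Zara: 13·3 + 22·1 + 28·1 + 27·0 = 89
Jonas: 13·0 + 22·4 + 28·3 + 27·2 = 226
Yuki: 13·2 + 22·3 + 28·2 + 27·4 = 256
Yuki has the highest Borda score (256).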